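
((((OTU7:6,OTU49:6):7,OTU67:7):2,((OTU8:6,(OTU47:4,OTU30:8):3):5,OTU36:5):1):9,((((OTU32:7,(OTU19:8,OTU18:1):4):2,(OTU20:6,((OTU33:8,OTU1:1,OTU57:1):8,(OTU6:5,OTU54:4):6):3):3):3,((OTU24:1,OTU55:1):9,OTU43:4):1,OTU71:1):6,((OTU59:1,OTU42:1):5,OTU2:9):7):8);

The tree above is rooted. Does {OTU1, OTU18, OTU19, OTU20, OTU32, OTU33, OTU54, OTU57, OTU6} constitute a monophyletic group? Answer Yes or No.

Yes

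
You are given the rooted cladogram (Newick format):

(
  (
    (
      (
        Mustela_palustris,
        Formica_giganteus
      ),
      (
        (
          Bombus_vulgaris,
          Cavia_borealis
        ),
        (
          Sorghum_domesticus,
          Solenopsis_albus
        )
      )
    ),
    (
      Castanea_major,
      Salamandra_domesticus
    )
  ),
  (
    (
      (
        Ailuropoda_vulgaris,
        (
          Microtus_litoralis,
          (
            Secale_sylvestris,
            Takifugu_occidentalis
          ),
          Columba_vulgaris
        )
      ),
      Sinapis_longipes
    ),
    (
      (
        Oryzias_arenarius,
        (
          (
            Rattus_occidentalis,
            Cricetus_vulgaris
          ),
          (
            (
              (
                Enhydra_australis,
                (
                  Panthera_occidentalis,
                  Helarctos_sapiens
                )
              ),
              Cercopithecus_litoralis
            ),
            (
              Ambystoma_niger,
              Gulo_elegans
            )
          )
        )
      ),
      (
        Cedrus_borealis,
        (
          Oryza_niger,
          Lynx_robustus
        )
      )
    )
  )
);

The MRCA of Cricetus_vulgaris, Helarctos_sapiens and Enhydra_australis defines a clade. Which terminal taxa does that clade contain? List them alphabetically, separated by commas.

Tracing Cricetus_vulgaris: it sits inside (Rattus_occidentalis,Cricetus_vulgaris).
Tracing Helarctos_sapiens: it sits inside (Panthera_occidentalis,Helarctos_sapiens).
Tracing Enhydra_australis: it sits inside (Enhydra_australis,(Panthera_occidentalis,Helarctos_sapiens)).
The smallest clade enclosing all 3 is ((Rattus_occidentalis,Cricetus_vulgaris),(((Enhydra_australis,(Panthera_occidentalis,Helarctos_sapiens)),Cercopithecus_litoralis),(Ambystoma_niger,Gulo_elegans))); the answer is its 8 terminal taxa in alphabetical order.

Ambystoma_niger, Cercopithecus_litoralis, Cricetus_vulgaris, Enhydra_australis, Gulo_elegans, Helarctos_sapiens, Panthera_occidentalis, Rattus_occidentalis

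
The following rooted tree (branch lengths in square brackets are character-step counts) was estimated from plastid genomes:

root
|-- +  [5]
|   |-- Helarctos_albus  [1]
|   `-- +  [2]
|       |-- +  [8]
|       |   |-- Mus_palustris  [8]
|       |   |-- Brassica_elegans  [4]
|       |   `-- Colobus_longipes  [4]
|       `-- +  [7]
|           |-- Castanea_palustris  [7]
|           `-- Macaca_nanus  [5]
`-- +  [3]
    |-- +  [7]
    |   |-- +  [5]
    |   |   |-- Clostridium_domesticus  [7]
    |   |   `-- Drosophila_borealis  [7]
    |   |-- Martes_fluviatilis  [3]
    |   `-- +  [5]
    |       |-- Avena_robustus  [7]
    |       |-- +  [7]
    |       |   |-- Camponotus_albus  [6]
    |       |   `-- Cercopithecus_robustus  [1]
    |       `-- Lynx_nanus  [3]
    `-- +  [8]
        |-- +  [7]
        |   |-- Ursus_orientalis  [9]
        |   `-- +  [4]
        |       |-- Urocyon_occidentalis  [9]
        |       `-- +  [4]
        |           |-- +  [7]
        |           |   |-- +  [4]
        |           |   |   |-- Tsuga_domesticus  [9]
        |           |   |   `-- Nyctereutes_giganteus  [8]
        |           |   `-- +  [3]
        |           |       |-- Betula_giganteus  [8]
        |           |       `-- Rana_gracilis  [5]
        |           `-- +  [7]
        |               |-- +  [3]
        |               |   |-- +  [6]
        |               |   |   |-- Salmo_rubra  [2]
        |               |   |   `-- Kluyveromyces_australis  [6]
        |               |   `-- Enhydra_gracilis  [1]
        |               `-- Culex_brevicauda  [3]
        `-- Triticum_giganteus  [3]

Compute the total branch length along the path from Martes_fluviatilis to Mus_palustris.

36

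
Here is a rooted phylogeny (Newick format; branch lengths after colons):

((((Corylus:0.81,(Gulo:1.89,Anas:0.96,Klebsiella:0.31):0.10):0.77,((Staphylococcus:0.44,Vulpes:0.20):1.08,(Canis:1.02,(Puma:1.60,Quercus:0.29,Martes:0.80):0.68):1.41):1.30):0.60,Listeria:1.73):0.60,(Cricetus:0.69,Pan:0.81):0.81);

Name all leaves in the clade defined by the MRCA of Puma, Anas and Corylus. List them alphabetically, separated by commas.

Tracing Puma: it sits inside (Puma,Quercus,Martes).
Tracing Anas: it sits inside (Gulo,Anas,Klebsiella).
Tracing Corylus: it sits inside (Corylus,(Gulo,Anas,Klebsiella)).
The smallest clade enclosing all 3 is ((Corylus,(Gulo,Anas,Klebsiella)),((Staphylococcus,Vulpes),(Canis,(Puma,Quercus,Martes)))); the answer is its 10 terminal taxa in alphabetical order.

Anas, Canis, Corylus, Gulo, Klebsiella, Martes, Puma, Quercus, Staphylococcus, Vulpes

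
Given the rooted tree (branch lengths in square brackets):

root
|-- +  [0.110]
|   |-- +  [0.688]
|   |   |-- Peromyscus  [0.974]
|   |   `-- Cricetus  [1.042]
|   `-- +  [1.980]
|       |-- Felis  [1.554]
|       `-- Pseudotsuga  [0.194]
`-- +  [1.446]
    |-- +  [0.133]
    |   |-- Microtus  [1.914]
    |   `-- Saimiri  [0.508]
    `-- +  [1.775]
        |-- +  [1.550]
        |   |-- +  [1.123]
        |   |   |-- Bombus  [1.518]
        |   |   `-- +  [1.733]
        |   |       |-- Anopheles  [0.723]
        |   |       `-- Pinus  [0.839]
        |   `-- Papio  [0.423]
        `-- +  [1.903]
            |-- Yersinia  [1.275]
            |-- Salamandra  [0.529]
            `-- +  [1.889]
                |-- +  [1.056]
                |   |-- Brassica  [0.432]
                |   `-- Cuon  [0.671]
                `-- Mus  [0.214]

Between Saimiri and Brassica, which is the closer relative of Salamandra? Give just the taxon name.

Brassica

The MRCA of Salamandra and Brassica subtends (Yersinia,Salamandra,((Brassica,Cuon),Mus)) (5 taxa).
The MRCA of Salamandra and Saimiri subtends ((Microtus,Saimiri),(((Bombus,(Anopheles,Pinus)),Papio),(Yersinia,Salamandra,((Brassica,Cuon),Mus)))) (11 taxa).
The first is nested inside the second, so Salamandra shares a more recent common ancestor with Brassica.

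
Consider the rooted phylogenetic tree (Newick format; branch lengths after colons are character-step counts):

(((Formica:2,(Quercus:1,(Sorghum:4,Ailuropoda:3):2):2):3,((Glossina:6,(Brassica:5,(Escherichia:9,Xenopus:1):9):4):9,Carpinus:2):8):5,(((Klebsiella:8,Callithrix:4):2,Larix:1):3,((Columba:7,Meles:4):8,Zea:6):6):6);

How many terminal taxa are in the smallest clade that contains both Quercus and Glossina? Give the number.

The MRCA of Quercus and Glossina is the node subtending ((Formica,(Quercus,(Sorghum,Ailuropoda))),((Glossina,(Brassica,(Escherichia,Xenopus))),Carpinus)).
That clade contains 9 terminal taxa: Ailuropoda, Brassica, Carpinus, Escherichia, Formica, Glossina, Quercus, Sorghum, Xenopus.

9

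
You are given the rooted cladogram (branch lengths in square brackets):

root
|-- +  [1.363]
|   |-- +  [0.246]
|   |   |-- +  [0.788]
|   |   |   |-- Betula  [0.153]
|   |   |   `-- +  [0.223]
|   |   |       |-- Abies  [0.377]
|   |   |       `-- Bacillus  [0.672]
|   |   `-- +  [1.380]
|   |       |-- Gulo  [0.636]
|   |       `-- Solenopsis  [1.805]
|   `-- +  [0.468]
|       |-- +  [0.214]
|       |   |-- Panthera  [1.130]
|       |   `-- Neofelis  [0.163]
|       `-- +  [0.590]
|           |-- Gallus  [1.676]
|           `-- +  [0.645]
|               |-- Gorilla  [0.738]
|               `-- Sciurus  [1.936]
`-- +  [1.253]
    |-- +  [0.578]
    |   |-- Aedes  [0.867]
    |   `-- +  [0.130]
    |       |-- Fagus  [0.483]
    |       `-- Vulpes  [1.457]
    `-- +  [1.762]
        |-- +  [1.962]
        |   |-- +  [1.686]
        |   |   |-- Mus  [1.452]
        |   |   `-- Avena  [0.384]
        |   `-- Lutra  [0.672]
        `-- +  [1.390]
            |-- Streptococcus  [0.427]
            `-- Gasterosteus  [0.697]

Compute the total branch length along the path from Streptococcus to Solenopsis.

The path runs Streptococcus → … → MRCA → … → Solenopsis; the MRCA is the root of the tree.
Branch lengths along that path: 0.427 + 1.390 + 1.762 + 1.253 + 1.363 + 0.246 + 1.380 + 1.805 = 9.626.

9.626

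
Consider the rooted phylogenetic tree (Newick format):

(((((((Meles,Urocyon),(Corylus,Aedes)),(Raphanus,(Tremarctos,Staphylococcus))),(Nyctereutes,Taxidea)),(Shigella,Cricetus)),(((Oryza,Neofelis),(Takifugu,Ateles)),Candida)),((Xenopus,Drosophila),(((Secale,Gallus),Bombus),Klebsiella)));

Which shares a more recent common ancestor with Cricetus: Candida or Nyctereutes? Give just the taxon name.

The MRCA of Cricetus and Nyctereutes subtends (((((Meles,Urocyon),(Corylus,Aedes)),(Raphanus,(Tremarctos,Staphylococcus))),(Nyctereutes,Taxidea)),(Shigella,Cricetus)) (11 taxa).
The MRCA of Cricetus and Candida subtends ((((((Meles,Urocyon),(Corylus,Aedes)),(Raphanus,(Tremarctos,Staphylococcus))),(Nyctereutes,Taxidea)),(Shigella,Cricetus)),(((Oryza,Neofelis),(Takifugu,Ateles)),Candida)) (16 taxa).
The first is nested inside the second, so Cricetus shares a more recent common ancestor with Nyctereutes.

Nyctereutes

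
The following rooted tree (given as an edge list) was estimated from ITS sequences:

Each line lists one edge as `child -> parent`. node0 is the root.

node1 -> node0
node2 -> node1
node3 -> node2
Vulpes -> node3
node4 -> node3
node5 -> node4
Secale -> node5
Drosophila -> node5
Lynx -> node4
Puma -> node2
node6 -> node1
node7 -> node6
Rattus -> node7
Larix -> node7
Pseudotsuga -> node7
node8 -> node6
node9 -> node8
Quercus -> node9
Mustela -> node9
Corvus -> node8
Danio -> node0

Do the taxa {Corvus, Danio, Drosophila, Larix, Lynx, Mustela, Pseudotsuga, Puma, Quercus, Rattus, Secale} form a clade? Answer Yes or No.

The MRCA of the listed taxa is the root, so the smallest clade containing them is the whole tree.
That clade also contains Vulpes, which is not in the proposed group, so the group is not monophyletic.

No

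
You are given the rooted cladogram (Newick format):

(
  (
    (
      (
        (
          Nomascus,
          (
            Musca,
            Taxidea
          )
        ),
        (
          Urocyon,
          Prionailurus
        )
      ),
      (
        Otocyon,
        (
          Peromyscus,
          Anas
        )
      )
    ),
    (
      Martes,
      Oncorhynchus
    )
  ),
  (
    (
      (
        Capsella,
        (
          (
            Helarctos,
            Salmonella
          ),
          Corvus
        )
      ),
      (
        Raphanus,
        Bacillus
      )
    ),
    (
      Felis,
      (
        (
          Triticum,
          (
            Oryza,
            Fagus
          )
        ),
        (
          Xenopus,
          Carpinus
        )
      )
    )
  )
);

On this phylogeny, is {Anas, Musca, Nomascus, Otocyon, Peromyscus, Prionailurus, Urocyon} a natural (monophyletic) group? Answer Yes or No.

No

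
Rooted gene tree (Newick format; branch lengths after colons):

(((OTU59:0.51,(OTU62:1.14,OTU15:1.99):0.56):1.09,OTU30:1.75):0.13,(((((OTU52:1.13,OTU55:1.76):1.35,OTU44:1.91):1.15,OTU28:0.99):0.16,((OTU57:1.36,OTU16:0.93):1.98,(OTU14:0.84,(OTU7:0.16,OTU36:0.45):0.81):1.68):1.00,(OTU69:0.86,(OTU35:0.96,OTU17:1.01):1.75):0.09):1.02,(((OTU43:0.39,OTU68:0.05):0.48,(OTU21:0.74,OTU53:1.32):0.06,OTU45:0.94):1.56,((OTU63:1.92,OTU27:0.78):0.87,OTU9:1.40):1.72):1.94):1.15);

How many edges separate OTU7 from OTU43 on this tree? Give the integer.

9

The MRCA of OTU7 and OTU43 is the node subtending (((((OTU52,OTU55),OTU44),OTU28),((OTU57,OTU16),(OTU14,(OTU7,OTU36))),(OTU69,(OTU35,OTU17))),(((OTU43,OTU68),(OTU21,OTU53),OTU45),((OTU63,OTU27),OTU9))).
From OTU7 up to that node: 5 branches. From OTU43 up to the same node: 4 branches. Total: 5 + 4 = 9.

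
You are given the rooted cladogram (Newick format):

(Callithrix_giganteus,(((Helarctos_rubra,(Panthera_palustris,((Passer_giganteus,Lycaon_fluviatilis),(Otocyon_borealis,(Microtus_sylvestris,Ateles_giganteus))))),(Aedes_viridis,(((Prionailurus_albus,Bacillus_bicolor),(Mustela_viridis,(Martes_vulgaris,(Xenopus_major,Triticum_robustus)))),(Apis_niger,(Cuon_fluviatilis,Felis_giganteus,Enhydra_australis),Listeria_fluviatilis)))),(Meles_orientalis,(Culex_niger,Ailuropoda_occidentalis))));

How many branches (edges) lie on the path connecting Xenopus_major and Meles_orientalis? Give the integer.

The MRCA of Xenopus_major and Meles_orientalis is the node subtending (((Helarctos_rubra,(Panthera_palustris,((Passer_giganteus,Lycaon_fluviatilis),(Otocyon_borealis,(Microtus_sylvestris,Ateles_giganteus))))),(Aedes_viridis,(((Prionailurus_albus,Bacillus_bicolor),(Mustela_viridis,(Martes_vulgaris,(Xenopus_major,Triticum_robustus)))),(Apis_niger,(Cuon_fluviatilis,Felis_giganteus,Enhydra_australis),Listeria_fluviatilis)))),(Meles_orientalis,(Culex_niger,Ailuropoda_occidentalis))).
From Xenopus_major up to that node: 8 branches. From Meles_orientalis up to the same node: 2 branches. Total: 8 + 2 = 10.

10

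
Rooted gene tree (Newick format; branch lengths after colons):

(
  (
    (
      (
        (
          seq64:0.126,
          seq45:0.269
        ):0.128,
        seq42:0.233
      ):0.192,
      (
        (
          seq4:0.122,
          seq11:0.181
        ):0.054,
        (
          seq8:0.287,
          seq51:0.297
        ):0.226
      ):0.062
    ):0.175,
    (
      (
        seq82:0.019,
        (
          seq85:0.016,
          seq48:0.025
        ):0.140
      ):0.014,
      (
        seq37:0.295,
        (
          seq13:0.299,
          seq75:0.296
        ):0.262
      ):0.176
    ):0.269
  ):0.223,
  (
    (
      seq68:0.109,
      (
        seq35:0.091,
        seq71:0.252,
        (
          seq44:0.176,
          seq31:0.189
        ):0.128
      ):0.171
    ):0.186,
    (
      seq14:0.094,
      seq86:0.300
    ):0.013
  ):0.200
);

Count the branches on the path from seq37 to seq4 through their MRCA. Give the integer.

7

The MRCA of seq37 and seq4 is the node subtending ((((seq64,seq45),seq42),((seq4,seq11),(seq8,seq51))),((seq82,(seq85,seq48)),(seq37,(seq13,seq75)))).
From seq37 up to that node: 3 branches. From seq4 up to the same node: 4 branches. Total: 3 + 4 = 7.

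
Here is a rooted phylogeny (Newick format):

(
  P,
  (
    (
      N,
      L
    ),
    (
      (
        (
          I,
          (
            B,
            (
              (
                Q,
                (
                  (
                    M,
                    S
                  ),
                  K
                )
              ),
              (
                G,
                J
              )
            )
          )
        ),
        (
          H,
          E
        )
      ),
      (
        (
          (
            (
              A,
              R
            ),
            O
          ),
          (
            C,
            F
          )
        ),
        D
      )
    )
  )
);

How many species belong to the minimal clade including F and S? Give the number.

The MRCA of F and S is the node subtending (((I,(B,((Q,((M,S),K)),(G,J)))),(H,E)),((((A,R),O),(C,F)),D)).
That clade contains 16 terminal taxa: A, B, C, D, E, F, G, H, I, J, K, M, O, Q, R, S.

16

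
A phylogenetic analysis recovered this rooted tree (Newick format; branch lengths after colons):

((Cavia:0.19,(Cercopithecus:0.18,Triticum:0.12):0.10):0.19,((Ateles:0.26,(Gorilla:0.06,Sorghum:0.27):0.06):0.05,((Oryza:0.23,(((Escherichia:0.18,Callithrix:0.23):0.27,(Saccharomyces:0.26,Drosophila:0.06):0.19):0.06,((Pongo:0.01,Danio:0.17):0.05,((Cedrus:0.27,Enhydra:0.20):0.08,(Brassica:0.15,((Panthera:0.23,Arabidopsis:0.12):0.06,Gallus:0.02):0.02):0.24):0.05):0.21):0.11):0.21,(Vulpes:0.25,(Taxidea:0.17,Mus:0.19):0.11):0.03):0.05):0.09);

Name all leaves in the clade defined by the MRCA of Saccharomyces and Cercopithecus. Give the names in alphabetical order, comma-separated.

Arabidopsis, Ateles, Brassica, Callithrix, Cavia, Cedrus, Cercopithecus, Danio, Drosophila, Enhydra, Escherichia, Gallus, Gorilla, Mus, Oryza, Panthera, Pongo, Saccharomyces, Sorghum, Taxidea, Triticum, Vulpes

Tracing Saccharomyces: it sits inside (Saccharomyces,Drosophila).
Tracing Cercopithecus: it sits inside (Cercopithecus,Triticum).
The smallest clade enclosing both is the whole tree (their MRCA is the root), so the answer is all 22 tips in alphabetical order.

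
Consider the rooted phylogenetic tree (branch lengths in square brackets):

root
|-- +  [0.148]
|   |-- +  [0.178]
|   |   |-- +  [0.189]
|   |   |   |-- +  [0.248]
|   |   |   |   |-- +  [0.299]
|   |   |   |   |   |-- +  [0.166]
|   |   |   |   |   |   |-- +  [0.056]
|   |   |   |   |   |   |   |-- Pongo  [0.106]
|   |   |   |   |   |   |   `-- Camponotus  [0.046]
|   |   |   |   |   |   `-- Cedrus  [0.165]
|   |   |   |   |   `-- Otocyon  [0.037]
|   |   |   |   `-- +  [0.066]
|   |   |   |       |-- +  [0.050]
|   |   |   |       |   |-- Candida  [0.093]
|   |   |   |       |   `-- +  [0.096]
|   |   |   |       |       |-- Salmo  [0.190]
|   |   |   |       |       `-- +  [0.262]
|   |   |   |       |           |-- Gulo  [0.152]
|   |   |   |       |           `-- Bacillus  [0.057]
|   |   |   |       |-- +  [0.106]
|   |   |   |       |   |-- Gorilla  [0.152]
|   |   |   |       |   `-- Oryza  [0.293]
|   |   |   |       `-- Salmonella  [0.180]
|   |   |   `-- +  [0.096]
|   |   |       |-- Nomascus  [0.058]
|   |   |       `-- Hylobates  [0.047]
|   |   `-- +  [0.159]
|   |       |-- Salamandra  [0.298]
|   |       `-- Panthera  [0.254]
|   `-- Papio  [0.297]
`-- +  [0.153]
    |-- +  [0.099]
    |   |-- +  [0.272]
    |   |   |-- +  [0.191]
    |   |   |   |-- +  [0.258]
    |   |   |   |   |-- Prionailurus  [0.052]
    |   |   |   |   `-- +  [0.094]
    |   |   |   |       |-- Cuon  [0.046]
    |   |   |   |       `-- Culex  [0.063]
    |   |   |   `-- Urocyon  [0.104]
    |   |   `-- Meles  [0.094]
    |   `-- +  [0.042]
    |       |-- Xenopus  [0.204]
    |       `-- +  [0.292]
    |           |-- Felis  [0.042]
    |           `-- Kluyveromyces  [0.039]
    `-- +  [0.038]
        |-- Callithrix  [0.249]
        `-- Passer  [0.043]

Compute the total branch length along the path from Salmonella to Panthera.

The path runs Salmonella → … → MRCA → … → Panthera; the MRCA is the node subtending ((((((Pongo,Camponotus),Cedrus),Otocyon),((Candida,(Salmo,(Gulo,Bacillus))),(Gorilla,Oryza),Salmonella)),(Nomascus,Hylobates)),(Salamandra,Panthera)).
Branch lengths along that path: 0.180 + 0.066 + 0.248 + 0.189 + 0.159 + 0.254 = 1.096.

1.096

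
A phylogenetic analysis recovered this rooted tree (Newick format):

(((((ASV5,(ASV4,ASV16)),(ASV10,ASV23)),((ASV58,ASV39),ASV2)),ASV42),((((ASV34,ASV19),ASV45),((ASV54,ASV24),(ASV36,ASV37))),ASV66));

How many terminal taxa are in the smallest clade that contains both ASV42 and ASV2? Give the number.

9

The MRCA of ASV42 and ASV2 is the node subtending ((((ASV5,(ASV4,ASV16)),(ASV10,ASV23)),((ASV58,ASV39),ASV2)),ASV42).
That clade contains 9 terminal taxa: ASV10, ASV16, ASV2, ASV23, ASV39, ASV4, ASV42, ASV5, ASV58.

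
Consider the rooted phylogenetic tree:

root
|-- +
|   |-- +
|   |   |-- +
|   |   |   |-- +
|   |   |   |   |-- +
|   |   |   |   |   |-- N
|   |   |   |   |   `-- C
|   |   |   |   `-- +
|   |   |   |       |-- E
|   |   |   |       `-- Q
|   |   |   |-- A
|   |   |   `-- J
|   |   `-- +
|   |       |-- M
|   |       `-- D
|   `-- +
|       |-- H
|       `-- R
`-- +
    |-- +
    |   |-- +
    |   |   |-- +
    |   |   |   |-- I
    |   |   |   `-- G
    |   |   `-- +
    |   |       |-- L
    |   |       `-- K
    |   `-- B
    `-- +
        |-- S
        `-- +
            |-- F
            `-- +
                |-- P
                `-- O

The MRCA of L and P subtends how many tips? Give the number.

9

The MRCA of L and P is the node subtending ((((I,G),(L,K)),B),(S,(F,(P,O)))).
That clade contains 9 terminal taxa: B, F, G, I, K, L, O, P, S.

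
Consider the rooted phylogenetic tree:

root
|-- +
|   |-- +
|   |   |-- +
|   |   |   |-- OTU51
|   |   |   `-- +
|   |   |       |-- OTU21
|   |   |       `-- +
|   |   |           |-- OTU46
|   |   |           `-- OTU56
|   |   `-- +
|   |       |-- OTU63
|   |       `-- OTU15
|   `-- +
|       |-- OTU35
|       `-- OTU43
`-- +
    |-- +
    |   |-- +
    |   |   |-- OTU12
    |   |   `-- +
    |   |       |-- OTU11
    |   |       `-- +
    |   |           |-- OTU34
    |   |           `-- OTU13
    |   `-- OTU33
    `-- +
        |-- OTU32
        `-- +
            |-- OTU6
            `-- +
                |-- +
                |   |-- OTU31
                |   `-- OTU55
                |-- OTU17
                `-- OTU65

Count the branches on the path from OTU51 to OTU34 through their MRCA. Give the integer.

10

The MRCA of OTU51 and OTU34 is the root of the tree.
From OTU51 up to that node: 4 branches. From OTU34 up to the same node: 6 branches. Total: 4 + 6 = 10.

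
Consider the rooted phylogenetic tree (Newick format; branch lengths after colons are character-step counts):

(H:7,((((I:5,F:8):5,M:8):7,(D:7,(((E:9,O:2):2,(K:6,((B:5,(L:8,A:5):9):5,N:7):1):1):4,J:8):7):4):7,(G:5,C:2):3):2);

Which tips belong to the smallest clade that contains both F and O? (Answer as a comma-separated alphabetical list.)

A, B, D, E, F, I, J, K, L, M, N, O

Tracing F: it sits inside (I,F).
Tracing O: it sits inside (E,O).
The smallest clade enclosing both is (((I,F),M),(D,(((E,O),(K,((B,(L,A)),N))),J))); the answer is its 12 terminal taxa in alphabetical order.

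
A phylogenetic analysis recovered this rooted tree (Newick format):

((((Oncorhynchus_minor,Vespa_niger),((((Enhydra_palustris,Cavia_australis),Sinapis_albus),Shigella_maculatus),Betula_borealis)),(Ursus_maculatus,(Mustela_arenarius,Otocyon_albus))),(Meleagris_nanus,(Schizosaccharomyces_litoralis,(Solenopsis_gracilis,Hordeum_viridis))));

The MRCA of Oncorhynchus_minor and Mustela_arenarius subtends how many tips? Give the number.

The MRCA of Oncorhynchus_minor and Mustela_arenarius is the node subtending (((Oncorhynchus_minor,Vespa_niger),((((Enhydra_palustris,Cavia_australis),Sinapis_albus),Shigella_maculatus),Betula_borealis)),(Ursus_maculatus,(Mustela_arenarius,Otocyon_albus))).
That clade contains 10 terminal taxa: Betula_borealis, Cavia_australis, Enhydra_palustris, Mustela_arenarius, Oncorhynchus_minor, Otocyon_albus, Shigella_maculatus, Sinapis_albus, Ursus_maculatus, Vespa_niger.

10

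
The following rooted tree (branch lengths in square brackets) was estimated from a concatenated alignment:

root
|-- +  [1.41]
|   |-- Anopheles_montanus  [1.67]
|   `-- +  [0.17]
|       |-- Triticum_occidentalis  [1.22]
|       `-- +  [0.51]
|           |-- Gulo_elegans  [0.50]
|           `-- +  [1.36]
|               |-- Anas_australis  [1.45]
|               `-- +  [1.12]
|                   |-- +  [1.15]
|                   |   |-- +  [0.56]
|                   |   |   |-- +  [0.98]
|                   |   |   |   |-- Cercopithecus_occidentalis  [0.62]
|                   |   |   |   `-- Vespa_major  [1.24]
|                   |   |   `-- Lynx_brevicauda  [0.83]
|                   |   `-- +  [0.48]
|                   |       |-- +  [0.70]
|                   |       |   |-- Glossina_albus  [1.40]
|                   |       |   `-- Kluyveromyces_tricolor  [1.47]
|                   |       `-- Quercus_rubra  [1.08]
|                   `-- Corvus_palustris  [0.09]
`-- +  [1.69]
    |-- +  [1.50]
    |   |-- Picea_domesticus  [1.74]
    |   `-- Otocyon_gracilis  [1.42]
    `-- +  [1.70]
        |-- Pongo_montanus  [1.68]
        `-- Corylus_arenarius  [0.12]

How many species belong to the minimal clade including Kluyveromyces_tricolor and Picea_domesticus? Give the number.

The MRCA of Kluyveromyces_tricolor and Picea_domesticus is the root, so the clade is the entire tree.
That clade contains 15 terminal taxa: Anas_australis, Anopheles_montanus, Cercopithecus_occidentalis, Corvus_palustris, Corylus_arenarius, Glossina_albus, Gulo_elegans, Kluyveromyces_tricolor, Lynx_brevicauda, Otocyon_gracilis, Picea_domesticus, Pongo_montanus, Quercus_rubra, Triticum_occidentalis, Vespa_major.

15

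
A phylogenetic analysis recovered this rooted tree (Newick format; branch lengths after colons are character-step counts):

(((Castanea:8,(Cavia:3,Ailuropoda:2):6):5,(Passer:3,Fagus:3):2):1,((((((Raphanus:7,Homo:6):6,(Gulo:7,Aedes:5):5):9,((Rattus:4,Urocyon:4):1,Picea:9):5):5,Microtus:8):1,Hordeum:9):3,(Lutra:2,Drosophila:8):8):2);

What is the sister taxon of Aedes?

Aedes attaches to the tree at the node subtending (Gulo,Aedes).
The other lineage descending from that same node — the sister group — is the single tip Gulo.

Gulo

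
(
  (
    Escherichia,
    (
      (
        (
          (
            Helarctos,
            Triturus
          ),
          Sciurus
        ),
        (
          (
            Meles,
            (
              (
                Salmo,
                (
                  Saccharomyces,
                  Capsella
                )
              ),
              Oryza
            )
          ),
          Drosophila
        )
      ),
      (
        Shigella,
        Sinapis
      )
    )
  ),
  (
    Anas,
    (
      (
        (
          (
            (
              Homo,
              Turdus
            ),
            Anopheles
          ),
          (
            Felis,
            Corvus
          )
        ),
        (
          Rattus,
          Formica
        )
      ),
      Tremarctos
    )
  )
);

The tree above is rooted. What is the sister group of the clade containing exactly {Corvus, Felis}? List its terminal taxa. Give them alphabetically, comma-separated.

Anopheles, Homo, Turdus

The clade containing exactly {Corvus, Felis} attaches to the tree at the node subtending (((Homo,Turdus),Anopheles),(Felis,Corvus)).
The other lineage descending from that same node — the sister group — is ((Homo,Turdus),Anopheles); its 3 tips in alphabetical order are the answer.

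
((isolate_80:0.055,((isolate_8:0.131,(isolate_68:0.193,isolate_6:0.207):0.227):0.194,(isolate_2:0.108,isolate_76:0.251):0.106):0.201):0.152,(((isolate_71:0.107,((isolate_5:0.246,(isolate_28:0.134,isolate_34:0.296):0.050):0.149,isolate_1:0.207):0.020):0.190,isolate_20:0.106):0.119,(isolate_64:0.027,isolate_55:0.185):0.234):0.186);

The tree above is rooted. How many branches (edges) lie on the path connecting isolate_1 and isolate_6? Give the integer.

10

The MRCA of isolate_1 and isolate_6 is the root of the tree.
From isolate_1 up to that node: 5 branches. From isolate_6 up to the same node: 5 branches. Total: 5 + 5 = 10.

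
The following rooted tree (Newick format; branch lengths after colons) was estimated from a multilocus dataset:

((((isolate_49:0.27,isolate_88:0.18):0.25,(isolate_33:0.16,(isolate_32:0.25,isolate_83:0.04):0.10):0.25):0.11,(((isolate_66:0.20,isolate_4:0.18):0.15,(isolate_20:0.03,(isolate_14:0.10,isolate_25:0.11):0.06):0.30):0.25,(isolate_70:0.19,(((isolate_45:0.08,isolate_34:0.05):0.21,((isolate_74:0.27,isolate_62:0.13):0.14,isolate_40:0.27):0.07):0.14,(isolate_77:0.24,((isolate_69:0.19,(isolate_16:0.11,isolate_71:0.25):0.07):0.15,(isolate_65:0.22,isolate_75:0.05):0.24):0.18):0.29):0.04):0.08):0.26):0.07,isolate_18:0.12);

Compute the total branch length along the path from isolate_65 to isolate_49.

1.94

The path runs isolate_65 → … → MRCA → … → isolate_49; the MRCA is the node subtending (((isolate_49,isolate_88),(isolate_33,(isolate_32,isolate_83))),(((isolate_66,isolate_4),(isolate_20,(isolate_14,isolate_25))),(isolate_70,(((isolate_45,isolate_34),((isolate_74,isolate_62),isolate_40)),(isolate_77,((isolate_69,(isolate_16,isolate_71)),(isolate_65,isolate_75))))))).
Branch lengths along that path: 0.22 + 0.24 + 0.18 + 0.29 + 0.04 + 0.08 + 0.26 + 0.11 + 0.25 + 0.27 = 1.94.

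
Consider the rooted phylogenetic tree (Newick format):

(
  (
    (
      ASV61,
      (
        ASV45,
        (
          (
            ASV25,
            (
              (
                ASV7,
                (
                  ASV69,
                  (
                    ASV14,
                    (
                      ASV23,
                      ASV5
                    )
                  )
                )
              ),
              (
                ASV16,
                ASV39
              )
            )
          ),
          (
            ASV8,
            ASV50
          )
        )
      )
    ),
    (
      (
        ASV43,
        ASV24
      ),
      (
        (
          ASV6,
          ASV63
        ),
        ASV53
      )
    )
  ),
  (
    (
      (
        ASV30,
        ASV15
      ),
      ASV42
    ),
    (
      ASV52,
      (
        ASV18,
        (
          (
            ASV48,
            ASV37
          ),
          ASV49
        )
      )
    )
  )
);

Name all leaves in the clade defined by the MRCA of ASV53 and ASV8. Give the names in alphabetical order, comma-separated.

Tracing ASV53: it sits inside ((ASV6,ASV63),ASV53).
Tracing ASV8: it sits inside (ASV8,ASV50).
The smallest clade enclosing both is ((ASV61,(ASV45,((ASV25,((ASV7,(ASV69,(ASV14,(ASV23,ASV5)))),(ASV16,ASV39))),(ASV8,ASV50)))),((ASV43,ASV24),((ASV6,ASV63),ASV53))); the answer is its 17 terminal taxa in alphabetical order.

ASV14, ASV16, ASV23, ASV24, ASV25, ASV39, ASV43, ASV45, ASV5, ASV50, ASV53, ASV6, ASV61, ASV63, ASV69, ASV7, ASV8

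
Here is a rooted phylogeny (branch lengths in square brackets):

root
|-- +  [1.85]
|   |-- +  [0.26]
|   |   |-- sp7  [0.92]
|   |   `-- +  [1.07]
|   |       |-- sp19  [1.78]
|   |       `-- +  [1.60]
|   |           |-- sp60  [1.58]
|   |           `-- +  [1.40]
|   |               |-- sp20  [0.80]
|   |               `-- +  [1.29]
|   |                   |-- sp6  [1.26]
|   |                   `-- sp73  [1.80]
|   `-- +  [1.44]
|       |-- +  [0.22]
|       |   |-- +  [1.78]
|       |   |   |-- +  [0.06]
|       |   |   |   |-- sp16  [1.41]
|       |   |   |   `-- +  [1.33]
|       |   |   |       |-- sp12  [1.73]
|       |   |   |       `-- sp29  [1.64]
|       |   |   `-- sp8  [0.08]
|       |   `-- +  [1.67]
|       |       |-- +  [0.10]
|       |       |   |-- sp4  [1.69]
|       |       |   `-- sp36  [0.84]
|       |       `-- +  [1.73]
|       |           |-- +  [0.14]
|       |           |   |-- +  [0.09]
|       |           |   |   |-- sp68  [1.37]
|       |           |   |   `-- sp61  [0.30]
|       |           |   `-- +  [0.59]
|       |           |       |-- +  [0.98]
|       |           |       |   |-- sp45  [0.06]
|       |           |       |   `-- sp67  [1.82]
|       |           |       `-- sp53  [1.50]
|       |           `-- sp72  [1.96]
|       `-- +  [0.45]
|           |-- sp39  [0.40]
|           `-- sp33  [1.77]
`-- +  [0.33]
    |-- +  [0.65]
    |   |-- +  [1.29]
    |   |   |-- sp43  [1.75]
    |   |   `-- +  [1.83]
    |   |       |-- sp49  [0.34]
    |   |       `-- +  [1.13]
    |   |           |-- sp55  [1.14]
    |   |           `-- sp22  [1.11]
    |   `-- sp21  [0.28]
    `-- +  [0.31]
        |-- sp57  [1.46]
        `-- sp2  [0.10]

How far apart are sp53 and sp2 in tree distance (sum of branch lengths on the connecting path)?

The path runs sp53 → … → MRCA → … → sp2; the MRCA is the root of the tree.
Branch lengths along that path: 1.50 + 0.59 + 0.14 + 1.73 + 1.67 + 0.22 + 1.44 + 1.85 + 0.33 + 0.31 + 0.10 = 9.88.

9.88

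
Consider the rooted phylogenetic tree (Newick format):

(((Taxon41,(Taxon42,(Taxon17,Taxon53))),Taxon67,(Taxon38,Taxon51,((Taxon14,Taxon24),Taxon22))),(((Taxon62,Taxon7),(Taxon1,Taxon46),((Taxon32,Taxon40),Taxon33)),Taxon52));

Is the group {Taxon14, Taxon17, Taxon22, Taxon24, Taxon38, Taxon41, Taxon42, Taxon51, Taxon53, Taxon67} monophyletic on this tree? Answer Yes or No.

Yes

The most recent common ancestor of these taxa subtends ((Taxon41,(Taxon42,(Taxon17,Taxon53))),Taxon67,(Taxon38,Taxon51,((Taxon14,Taxon24),Taxon22))).
That clade has exactly 10 tips — every listed taxon and nothing else — so the group is monophyletic.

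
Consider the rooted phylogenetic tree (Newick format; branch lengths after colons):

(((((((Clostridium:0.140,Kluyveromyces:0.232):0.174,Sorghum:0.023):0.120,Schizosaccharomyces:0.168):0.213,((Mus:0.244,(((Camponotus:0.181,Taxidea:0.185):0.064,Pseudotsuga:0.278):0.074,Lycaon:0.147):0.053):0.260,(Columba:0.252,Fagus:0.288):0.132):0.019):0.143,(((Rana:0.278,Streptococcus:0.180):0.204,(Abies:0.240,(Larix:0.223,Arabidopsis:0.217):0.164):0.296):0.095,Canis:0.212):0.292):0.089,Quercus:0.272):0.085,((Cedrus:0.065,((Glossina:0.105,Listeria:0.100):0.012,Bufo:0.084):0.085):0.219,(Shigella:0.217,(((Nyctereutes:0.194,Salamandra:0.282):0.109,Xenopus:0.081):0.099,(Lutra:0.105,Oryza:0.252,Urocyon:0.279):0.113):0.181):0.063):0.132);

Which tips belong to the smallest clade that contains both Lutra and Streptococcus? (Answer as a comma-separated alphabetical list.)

Abies, Arabidopsis, Bufo, Camponotus, Canis, Cedrus, Clostridium, Columba, Fagus, Glossina, Kluyveromyces, Larix, Listeria, Lutra, Lycaon, Mus, Nyctereutes, Oryza, Pseudotsuga, Quercus, Rana, Salamandra, Schizosaccharomyces, Shigella, Sorghum, Streptococcus, Taxidea, Urocyon, Xenopus

Tracing Lutra: it sits inside (Lutra,Oryza,Urocyon).
Tracing Streptococcus: it sits inside (Rana,Streptococcus).
The smallest clade enclosing both is the whole tree (their MRCA is the root), so the answer is all 29 tips in alphabetical order.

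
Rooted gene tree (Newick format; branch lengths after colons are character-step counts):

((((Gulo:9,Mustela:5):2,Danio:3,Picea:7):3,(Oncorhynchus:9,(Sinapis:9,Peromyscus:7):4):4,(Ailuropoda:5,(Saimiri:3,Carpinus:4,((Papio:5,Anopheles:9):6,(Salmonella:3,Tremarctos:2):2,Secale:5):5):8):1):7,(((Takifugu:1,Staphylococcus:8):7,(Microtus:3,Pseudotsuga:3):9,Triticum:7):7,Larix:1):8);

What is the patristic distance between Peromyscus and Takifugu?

The path runs Peromyscus → … → MRCA → … → Takifugu; the MRCA is the root of the tree.
Branch lengths along that path: 7 + 4 + 4 + 7 + 8 + 7 + 7 + 1 = 45.

45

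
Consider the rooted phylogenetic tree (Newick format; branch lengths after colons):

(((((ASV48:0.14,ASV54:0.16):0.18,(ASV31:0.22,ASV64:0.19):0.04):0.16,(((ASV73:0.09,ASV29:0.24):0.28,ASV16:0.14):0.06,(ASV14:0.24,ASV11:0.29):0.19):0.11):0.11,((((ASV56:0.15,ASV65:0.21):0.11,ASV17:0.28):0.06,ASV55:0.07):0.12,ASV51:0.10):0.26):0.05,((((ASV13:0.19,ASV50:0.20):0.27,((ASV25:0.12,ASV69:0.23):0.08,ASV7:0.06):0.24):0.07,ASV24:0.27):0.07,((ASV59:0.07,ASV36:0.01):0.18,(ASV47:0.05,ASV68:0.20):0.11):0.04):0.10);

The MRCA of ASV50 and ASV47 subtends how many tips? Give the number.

The MRCA of ASV50 and ASV47 is the node subtending ((((ASV13,ASV50),((ASV25,ASV69),ASV7)),ASV24),((ASV59,ASV36),(ASV47,ASV68))).
That clade contains 10 terminal taxa: ASV13, ASV24, ASV25, ASV36, ASV47, ASV50, ASV59, ASV68, ASV69, ASV7.

10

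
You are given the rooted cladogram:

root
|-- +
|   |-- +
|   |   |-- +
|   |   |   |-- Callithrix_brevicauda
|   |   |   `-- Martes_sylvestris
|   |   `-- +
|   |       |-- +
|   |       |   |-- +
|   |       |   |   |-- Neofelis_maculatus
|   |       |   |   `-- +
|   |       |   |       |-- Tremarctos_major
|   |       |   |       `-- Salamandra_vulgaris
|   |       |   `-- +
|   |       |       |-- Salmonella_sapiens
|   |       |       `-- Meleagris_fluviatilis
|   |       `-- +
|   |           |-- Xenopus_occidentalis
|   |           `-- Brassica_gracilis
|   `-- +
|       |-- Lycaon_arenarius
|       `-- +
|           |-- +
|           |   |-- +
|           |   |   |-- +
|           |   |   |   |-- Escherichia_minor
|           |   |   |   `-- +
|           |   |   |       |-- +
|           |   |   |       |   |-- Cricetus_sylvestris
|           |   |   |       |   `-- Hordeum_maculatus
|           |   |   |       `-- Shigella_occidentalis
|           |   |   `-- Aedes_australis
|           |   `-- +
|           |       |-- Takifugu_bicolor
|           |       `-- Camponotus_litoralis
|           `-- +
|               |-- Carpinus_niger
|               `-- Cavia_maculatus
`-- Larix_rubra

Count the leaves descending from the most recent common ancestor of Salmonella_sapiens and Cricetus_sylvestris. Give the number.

19

The MRCA of Salmonella_sapiens and Cricetus_sylvestris is the node subtending (((Callithrix_brevicauda,Martes_sylvestris),(((Neofelis_maculatus,(Tremarctos_major,Salamandra_vulgaris)),(Salmonella_sapiens,Meleagris_fluviatilis)),(Xenopus_occidentalis,Brassica_gracilis))),(Lycaon_arenarius,((((Escherichia_minor,((Cricetus_sylvestris,Hordeum_maculatus),Shigella_occidentalis)),Aedes_australis),(Takifugu_bicolor,Camponotus_litoralis)),(Carpinus_niger,Cavia_maculatus)))).
That clade contains 19 terminal taxa: Aedes_australis, Brassica_gracilis, Callithrix_brevicauda, Camponotus_litoralis, Carpinus_niger, Cavia_maculatus, Cricetus_sylvestris, Escherichia_minor, Hordeum_maculatus, Lycaon_arenarius, Martes_sylvestris, Meleagris_fluviatilis, Neofelis_maculatus, Salamandra_vulgaris, Salmonella_sapiens, Shigella_occidentalis, Takifugu_bicolor, Tremarctos_major, Xenopus_occidentalis.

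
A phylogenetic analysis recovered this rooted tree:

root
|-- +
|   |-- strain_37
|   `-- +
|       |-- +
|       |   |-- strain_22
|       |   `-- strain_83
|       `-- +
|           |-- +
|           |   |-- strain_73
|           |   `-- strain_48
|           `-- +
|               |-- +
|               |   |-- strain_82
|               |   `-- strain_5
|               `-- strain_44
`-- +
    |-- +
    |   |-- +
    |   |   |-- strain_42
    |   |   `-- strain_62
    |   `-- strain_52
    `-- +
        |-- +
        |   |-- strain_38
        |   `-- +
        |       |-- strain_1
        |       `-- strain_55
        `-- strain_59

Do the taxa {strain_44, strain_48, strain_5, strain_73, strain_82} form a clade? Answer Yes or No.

The most recent common ancestor of these taxa subtends ((strain_73,strain_48),((strain_82,strain_5),strain_44)).
That clade has exactly 5 tips — every listed taxon and nothing else — so the group is monophyletic.

Yes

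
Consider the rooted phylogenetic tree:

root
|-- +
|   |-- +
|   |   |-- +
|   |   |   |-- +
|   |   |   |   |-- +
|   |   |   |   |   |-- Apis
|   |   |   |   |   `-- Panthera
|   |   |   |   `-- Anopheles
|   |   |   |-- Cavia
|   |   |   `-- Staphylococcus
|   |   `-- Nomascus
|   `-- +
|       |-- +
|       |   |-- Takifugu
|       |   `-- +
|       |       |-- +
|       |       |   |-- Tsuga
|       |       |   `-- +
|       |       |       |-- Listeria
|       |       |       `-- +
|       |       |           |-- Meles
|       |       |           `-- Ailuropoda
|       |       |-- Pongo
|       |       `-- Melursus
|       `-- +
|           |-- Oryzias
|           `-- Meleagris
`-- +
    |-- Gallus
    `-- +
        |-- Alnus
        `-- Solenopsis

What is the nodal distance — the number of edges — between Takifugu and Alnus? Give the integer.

The MRCA of Takifugu and Alnus is the root of the tree.
From Takifugu up to that node: 4 branches. From Alnus up to the same node: 3 branches. Total: 4 + 3 = 7.

7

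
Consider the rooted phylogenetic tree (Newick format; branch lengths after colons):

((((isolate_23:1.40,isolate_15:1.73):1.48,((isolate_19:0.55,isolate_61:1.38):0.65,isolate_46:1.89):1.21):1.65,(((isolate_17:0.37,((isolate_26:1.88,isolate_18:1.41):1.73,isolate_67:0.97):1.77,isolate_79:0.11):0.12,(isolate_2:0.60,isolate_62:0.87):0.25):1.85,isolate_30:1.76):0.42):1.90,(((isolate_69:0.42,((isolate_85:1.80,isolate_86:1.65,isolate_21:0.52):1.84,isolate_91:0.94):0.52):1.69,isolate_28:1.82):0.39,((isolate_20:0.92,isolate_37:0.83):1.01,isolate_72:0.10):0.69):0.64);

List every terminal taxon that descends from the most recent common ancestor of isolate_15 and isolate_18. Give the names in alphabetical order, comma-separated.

Tracing isolate_15: it sits inside (isolate_23,isolate_15).
Tracing isolate_18: it sits inside (isolate_26,isolate_18).
The smallest clade enclosing both is (((isolate_23,isolate_15),((isolate_19,isolate_61),isolate_46)),(((isolate_17,((isolate_26,isolate_18),isolate_67),isolate_79),(isolate_2,isolate_62)),isolate_30)); the answer is its 13 terminal taxa in alphabetical order.

isolate_15, isolate_17, isolate_18, isolate_19, isolate_2, isolate_23, isolate_26, isolate_30, isolate_46, isolate_61, isolate_62, isolate_67, isolate_79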